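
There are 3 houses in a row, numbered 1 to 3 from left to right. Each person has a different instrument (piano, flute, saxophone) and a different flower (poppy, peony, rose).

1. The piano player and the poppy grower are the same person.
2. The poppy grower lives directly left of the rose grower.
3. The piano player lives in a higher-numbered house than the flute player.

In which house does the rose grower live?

By clue 1, the piano player is in house 2.
By clue 1, the poppy grower is in house 2.
The rose grower is in house 3 (clue 2).
The flute player is in house 1 (clue 3).
The only instrument still possible for house 3 is saxophone.
That leaves peony as the flower for house 1.
So: house 1 = flute/peony, house 2 = piano/poppy, house 3 = saxophone/rose.

3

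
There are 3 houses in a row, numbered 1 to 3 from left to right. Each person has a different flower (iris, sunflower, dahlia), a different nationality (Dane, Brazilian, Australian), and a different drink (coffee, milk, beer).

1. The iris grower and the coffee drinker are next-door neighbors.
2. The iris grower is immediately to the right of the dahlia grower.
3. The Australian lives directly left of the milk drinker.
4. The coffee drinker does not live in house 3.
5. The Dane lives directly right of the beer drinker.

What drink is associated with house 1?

coffee

That leaves milk as the drink for house 3.
Clue 3: the Australian is in house 2.
House 1 nationality: only Brazilian fits.
House 3 nationality: only Dane fits.
From clue 5, the beer drinker must be in house 2.
The only drink still possible for house 1 is coffee.
The iris grower is in house 2 (clue 1).
Clue 2: the dahlia grower is in house 1.
House 3's flower must be sunflower (nothing else left).
So: house 1 = dahlia/Brazilian/coffee, house 2 = iris/Australian/beer, house 3 = sunflower/Dane/milk.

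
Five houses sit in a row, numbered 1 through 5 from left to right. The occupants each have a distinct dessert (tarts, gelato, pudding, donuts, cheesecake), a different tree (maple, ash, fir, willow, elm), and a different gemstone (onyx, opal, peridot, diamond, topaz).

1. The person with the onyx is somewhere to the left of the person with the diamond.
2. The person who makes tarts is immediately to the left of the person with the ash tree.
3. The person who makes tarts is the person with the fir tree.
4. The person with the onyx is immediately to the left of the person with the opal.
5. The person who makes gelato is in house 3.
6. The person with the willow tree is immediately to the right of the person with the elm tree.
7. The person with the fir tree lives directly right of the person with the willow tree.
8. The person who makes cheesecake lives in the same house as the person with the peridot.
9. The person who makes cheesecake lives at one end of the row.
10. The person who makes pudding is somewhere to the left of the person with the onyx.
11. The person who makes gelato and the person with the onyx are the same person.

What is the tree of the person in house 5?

ash

Clue 5 places the person who makes gelato in house 3.
Clue 11: the person with the onyx is in house 3.
The person who makes tarts is in house 4 (clue 3).
Clue 3 places the person with the fir tree in house 4.
From clue 4, the person with the opal must be in house 4.
Clue 7 places the person with the willow tree in house 3.
House 2 gemstone: only topaz fits.
House 5's gemstone must be diamond (nothing else left).
Clue 2: the person with the ash tree is in house 5.
By clue 6, the person with the elm tree is in house 2.
Clue 8: the person who makes cheesecake is in house 1.
So house 5 gets donuts for dessert.
The only tree still possible for house 1 is maple.
House 1's gemstone must be peridot (nothing else left).
The only dessert still possible for house 2 is pudding.
So: house 1 = cheesecake/maple/peridot, house 2 = pudding/elm/topaz, house 3 = gelato/willow/onyx, house 4 = tarts/fir/opal, house 5 = donuts/ash/diamond.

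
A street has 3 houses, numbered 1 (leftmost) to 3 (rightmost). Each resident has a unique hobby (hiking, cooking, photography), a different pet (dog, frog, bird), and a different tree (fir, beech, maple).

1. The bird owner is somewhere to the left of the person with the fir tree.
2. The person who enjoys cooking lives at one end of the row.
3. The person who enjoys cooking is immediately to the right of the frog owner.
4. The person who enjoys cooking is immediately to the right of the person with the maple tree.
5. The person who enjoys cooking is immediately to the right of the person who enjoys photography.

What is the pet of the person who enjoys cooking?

dog

From clue 3, the person who enjoys cooking must be in house 3.
By clue 3, the frog owner is in house 2.
Clue 4: the person with the maple tree is in house 2.
By clue 5, the person who enjoys photography is in house 2.
House 1 hobby: only hiking fits.
The only pet still possible for house 1 is bird.
The only pet still possible for house 3 is dog.
So house 1 gets beech for tree.
So house 3 gets fir for tree.
So: house 1 = hiking/bird/beech, house 2 = photography/frog/maple, house 3 = cooking/dog/fir.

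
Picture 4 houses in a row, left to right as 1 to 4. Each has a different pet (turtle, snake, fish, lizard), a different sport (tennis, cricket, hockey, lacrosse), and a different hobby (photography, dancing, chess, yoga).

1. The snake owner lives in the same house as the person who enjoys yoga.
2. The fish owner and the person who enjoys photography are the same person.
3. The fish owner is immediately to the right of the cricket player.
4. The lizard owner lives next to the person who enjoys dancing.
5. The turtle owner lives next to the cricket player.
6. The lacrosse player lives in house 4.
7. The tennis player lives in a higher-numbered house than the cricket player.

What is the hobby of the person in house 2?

Clue 6 places the lacrosse player in house 4.
The fish owner is narrowed to house 2 or 3; consider each.
Placing it in house 2 leads to a contradiction, so it's in house 3.
Clue 2 places the person who enjoys photography in house 3.
By clue 3, the cricket player is in house 2.
The tennis player is in house 3 (clue 7).
That leaves hockey as the sport for house 1.
So house 1 gets turtle for pet.
That leaves lizard as the pet for house 2.
So house 4 gets snake for pet.
The person who enjoys yoga is in house 4 (clue 1).
Clue 4: the person who enjoys dancing is in house 1.
House 2's hobby must be chess (nothing else left).
So: house 1 = turtle/hockey/dancing, house 2 = lizard/cricket/chess, house 3 = fish/tennis/photography, house 4 = snake/lacrosse/yoga.

chess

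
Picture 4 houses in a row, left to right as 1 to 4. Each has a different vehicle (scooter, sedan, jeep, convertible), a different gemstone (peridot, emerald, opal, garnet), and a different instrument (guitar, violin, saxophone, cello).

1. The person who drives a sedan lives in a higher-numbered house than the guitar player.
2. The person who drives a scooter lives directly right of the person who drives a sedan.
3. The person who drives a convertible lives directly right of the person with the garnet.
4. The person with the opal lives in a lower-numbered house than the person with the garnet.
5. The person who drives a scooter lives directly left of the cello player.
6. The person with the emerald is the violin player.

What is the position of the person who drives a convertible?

4

From clue 5, the person who drives a scooter must be in house 3.
Clue 5: the cello player is in house 4.
That leaves jeep as the vehicle for house 1.
House 2 vehicle: only sedan fits.
So house 4 gets convertible for vehicle.
Clue 1 places the guitar player in house 1.
Clue 3 places the person with the garnet in house 3.
House 4's gemstone must be peridot (nothing else left).
From clue 6, the person with the emerald must be in house 2.
Clue 6: the violin player is in house 2.
So house 1 gets opal for gemstone.
So house 3 gets saxophone for instrument.
So: house 1 = jeep/opal/guitar, house 2 = sedan/emerald/violin, house 3 = scooter/garnet/saxophone, house 4 = convertible/peridot/cello.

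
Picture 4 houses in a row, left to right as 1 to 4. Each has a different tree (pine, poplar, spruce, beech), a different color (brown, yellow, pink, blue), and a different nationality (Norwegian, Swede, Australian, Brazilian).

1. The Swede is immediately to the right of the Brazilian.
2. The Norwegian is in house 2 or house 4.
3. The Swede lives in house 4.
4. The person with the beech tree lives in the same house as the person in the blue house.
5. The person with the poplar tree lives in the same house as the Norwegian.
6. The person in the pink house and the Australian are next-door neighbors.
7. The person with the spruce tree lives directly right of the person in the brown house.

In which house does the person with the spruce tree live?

Clue 3: the Swede is in house 4.
Clue 1 places the Brazilian in house 3.
Clue 5 places the person with the poplar tree in house 2.
House 1's nationality must be Australian (nothing else left).
House 2 nationality: only Norwegian fits.
From clue 6, the person in the pink house must be in house 2.
From clue 7, the person with the spruce tree must be in house 4.
House 3 color: only brown fits.
Clue 4 places the person with the beech tree in house 1.
Clue 4: the person in the blue house is in house 1.
So house 3 gets pine for tree.
House 4 color: only yellow fits.
So: house 1 = beech/blue/Australian, house 2 = poplar/pink/Norwegian, house 3 = pine/brown/Brazilian, house 4 = spruce/yellow/Swede.

4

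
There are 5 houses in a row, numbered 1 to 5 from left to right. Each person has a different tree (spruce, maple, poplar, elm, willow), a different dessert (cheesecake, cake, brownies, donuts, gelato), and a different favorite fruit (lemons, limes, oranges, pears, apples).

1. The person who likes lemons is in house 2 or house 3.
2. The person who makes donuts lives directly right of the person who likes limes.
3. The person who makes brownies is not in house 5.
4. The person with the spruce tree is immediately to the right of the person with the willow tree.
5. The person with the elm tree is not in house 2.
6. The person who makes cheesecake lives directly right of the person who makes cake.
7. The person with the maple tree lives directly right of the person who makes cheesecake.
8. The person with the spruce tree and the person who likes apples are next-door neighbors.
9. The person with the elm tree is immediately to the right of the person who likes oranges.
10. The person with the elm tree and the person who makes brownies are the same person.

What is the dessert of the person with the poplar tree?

The person with the elm tree is narrowed to house 3 or 4; consider each.
Placing it in house 3 leads to a contradiction, so it's in house 4.
By clue 9, the person who likes oranges is in house 3.
By clue 10, the person who makes brownies is in house 4.
From clue 7, the person with the maple tree must be in house 3.
Clue 7: the person who makes cheesecake is in house 2.
That leaves poplar as the tree for house 5.
House 1 dessert: only cake fits.
House 2 favorite fruit: only lemons fits.
House 5's favorite fruit must be pears (nothing else left).
Clue 2 places the person who makes donuts in house 5.
The person who likes limes is in house 4 (clue 2).
By clue 4, the person with the willow tree is in house 1.
By clue 8, the person who likes apples is in house 1.
House 2's tree must be spruce (nothing else left).
The only dessert still possible for house 3 is gelato.
So: house 1 = willow/cake/apples, house 2 = spruce/cheesecake/lemons, house 3 = maple/gelato/oranges, house 4 = elm/brownies/limes, house 5 = poplar/donuts/pears.

donuts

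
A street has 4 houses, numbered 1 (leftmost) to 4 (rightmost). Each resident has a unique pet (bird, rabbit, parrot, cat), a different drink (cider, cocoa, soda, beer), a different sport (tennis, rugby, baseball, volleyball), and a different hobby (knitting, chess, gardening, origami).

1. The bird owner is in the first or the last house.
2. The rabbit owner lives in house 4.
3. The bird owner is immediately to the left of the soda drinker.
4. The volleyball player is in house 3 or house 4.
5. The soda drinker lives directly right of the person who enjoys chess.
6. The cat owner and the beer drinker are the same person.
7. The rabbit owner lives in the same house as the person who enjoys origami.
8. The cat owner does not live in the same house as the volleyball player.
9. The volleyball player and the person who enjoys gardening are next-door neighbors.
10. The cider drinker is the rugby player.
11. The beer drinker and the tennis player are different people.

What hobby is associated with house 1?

chess

By clue 2, the rabbit owner is in house 4.
By clue 3, the bird owner is in house 1.
The soda drinker is in house 2 (clue 3).
From clue 5, the person who enjoys chess must be in house 1.
The person who enjoys origami is in house 4 (clue 7).
From clue 6, the cat owner must be in house 3.
From clue 6, the beer drinker must be in house 3.
Clue 8: the volleyball player is in house 4.
By clue 9, the person who enjoys gardening is in house 3.
That leaves parrot as the pet for house 2.
House 2's hobby must be knitting (nothing else left).
Clue 10: the cider drinker is in house 1.
Clue 10 places the rugby player in house 1.
So house 4 gets cocoa for drink.
So house 3 gets baseball for sport.
House 2's sport must be tennis (nothing else left).
So: house 1 = bird/cider/rugby/chess, house 2 = parrot/soda/tennis/knitting, house 3 = cat/beer/baseball/gardening, house 4 = rabbit/cocoa/volleyball/origami.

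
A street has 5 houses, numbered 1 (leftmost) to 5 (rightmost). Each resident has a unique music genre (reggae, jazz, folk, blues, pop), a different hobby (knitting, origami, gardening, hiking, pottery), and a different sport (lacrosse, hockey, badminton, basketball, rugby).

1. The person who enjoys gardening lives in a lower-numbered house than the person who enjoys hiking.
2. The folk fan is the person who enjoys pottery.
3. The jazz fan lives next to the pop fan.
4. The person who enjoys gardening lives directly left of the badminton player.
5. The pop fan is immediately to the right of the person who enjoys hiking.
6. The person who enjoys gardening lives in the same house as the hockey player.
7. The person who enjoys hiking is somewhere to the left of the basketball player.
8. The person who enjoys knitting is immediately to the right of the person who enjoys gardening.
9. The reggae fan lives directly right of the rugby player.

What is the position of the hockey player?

2

The pop fan is narrowed to house 3 or 4 or 5; consider each.
Placing it in house 3 and house 4 leads to a contradiction, so it's in house 5.
Clue 3 places the jazz fan in house 4.
Clue 5: the person who enjoys hiking is in house 4.
Clue 7: the basketball player is in house 5.
The only hobby still possible for house 5 is origami.
That leaves lacrosse as the sport for house 4.
House 3's sport must be badminton (nothing else left).
From clue 4, the person who enjoys gardening must be in house 2.
The hockey player is in house 2 (clue 6).
The person who enjoys knitting is in house 3 (clue 8).
So house 1 gets pottery for hobby.
The only sport still possible for house 1 is rugby.
The folk fan is in house 1 (clue 2).
Clue 9: the reggae fan is in house 2.
House 3's music genre must be blues (nothing else left).
So: house 1 = folk/pottery/rugby, house 2 = reggae/gardening/hockey, house 3 = blues/knitting/badminton, house 4 = jazz/hiking/lacrosse, house 5 = pop/origami/basketball.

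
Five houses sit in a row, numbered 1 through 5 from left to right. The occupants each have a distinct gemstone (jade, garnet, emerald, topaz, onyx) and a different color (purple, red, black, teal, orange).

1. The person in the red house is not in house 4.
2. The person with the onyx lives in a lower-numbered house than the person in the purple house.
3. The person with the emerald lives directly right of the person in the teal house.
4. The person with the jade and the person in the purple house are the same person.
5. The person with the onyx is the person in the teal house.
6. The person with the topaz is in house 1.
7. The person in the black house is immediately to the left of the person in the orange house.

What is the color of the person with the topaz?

red

By clue 6, the person with the topaz is in house 1.
The person with the emerald is narrowed to house 3 or 4 or 5; consider each.
Placing it in house 4 and house 5 leads to a contradiction, so it's in house 3.
From clue 3, the person in the teal house must be in house 2.
Clue 5: the person with the onyx is in house 2.
So house 1 gets red for color.
So house 3 gets black for color.
From clue 7, the person in the orange house must be in house 4.
House 5 color: only purple fits.
From clue 4, the person with the jade must be in house 5.
House 4's gemstone must be garnet (nothing else left).
So: house 1 = topaz/red, house 2 = onyx/teal, house 3 = emerald/black, house 4 = garnet/orange, house 5 = jade/purple.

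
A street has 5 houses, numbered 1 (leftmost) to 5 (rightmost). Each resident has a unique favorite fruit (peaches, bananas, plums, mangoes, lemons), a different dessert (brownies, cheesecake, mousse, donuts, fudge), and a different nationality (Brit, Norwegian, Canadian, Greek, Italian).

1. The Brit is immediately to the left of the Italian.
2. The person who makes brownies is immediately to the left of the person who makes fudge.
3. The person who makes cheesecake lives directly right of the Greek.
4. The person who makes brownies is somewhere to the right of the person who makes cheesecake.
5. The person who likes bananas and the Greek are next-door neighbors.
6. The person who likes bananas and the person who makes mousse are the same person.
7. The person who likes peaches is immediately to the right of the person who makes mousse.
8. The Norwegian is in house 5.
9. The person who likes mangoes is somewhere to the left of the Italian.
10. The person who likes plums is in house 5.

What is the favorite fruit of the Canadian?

bananas

By clue 8, the Norwegian is in house 5.
From clue 10, the person who likes plums must be in house 5.
The person who makes brownies is narrowed to house 3 or 4; consider each.
Placing it in house 3 leads to a contradiction, so it's in house 4.
Clue 2 places the person who makes fudge in house 5.
The person who makes cheesecake is narrowed to house 2 or 3; consider each.
Placing it in house 2 leads to a contradiction, so it's in house 3.
The Greek is in house 2 (clue 3).
The only dessert still possible for house 1 is mousse.
House 2 dessert: only donuts fits.
The Brit is in house 3 (clue 1).
Clue 1: the Italian is in house 4.
Clue 6: the person who likes bananas is in house 1.
From clue 7, the person who likes peaches must be in house 2.
That leaves mangoes as the favorite fruit for house 3.
So house 4 gets lemons for favorite fruit.
So house 1 gets Canadian for nationality.
So: house 1 = bananas/mousse/Canadian, house 2 = peaches/donuts/Greek, house 3 = mangoes/cheesecake/Brit, house 4 = lemons/brownies/Italian, house 5 = plums/fudge/Norwegian.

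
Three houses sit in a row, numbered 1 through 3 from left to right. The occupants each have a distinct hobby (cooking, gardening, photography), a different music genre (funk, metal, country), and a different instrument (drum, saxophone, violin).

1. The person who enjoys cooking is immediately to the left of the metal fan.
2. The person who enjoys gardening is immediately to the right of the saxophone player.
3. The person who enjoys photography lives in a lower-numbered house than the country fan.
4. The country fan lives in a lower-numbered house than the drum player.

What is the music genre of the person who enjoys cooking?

By clue 4, the country fan is in house 2.
From clue 4, the drum player must be in house 3.
The only hobby still possible for house 3 is gardening.
House 1's music genre must be funk (nothing else left).
So house 3 gets metal for music genre.
Clue 1 places the person who enjoys cooking in house 2.
The saxophone player is in house 2 (clue 2).
The person who enjoys photography is in house 1 (clue 3).
That leaves violin as the instrument for house 1.
So: house 1 = photography/funk/violin, house 2 = cooking/country/saxophone, house 3 = gardening/metal/drum.

country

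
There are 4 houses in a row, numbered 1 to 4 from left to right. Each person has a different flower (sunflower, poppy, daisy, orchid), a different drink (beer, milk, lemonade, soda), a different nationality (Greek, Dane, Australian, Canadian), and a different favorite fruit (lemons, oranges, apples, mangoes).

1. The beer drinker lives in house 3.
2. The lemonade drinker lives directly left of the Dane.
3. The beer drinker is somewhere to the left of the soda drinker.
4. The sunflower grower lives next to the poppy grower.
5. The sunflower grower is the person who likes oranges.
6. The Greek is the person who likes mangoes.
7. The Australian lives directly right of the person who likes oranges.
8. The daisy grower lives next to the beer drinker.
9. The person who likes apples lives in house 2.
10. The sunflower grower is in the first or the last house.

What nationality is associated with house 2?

The beer drinker is in house 3 (clue 1).
Clue 3 places the soda drinker in house 4.
From clue 9, the person who likes apples must be in house 2.
Clue 5 places the sunflower grower in house 1.
From clue 5, the person who likes oranges must be in house 1.
From clue 7, the Australian must be in house 2.
Clue 2 places the lemonade drinker in house 2.
By clue 4, the poppy grower is in house 2.
House 3's flower must be orchid (nothing else left).
House 4's flower must be daisy (nothing else left).
So house 1 gets milk for drink.
House 1 nationality: only Canadian fits.
So house 3 gets Dane for nationality.
That leaves Greek as the nationality for house 4.
By clue 6, the person who likes mangoes is in house 4.
The only favorite fruit still possible for house 3 is lemons.
So: house 1 = sunflower/milk/Canadian/oranges, house 2 = poppy/lemonade/Australian/apples, house 3 = orchid/beer/Dane/lemons, house 4 = daisy/soda/Greek/mangoes.

Australian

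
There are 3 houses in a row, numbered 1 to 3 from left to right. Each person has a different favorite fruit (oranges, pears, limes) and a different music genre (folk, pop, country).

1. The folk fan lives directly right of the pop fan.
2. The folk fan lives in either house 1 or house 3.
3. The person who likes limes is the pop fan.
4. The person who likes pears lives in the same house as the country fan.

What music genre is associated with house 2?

Clue 2: the folk fan is in house 3.
Clue 1 places the pop fan in house 2.
Clue 3 places the person who likes limes in house 2.
So house 3 gets oranges for favorite fruit.
That leaves country as the music genre for house 1.
That leaves pears as the favorite fruit for house 1.
So: house 1 = pears/country, house 2 = limes/pop, house 3 = oranges/folk.

pop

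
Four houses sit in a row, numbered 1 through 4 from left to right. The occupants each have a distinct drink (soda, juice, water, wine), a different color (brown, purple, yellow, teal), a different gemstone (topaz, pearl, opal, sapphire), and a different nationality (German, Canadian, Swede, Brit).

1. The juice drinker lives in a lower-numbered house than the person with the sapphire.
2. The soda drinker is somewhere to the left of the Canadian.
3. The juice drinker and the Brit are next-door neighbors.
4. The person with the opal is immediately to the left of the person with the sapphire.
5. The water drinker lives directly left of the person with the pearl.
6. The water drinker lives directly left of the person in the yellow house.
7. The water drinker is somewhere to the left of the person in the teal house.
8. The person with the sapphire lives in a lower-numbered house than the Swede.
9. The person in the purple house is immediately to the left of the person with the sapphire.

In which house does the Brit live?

House 4 drink: only wine fits.
The juice drinker is narrowed to house 1 or 2; consider each.
Placing it in house 2 leads to a contradiction, so it's in house 1.
The Brit is in house 2 (clue 3).
That leaves German as the nationality for house 1.
The soda drinker is narrowed to house 2 or 3; consider each.
Placing it in house 2 leads to a contradiction, so it's in house 3.
The Canadian is in house 4 (clue 2).
So house 2 gets water for drink.
So house 3 gets Swede for nationality.
By clue 5, the person with the pearl is in house 3.
The person in the yellow house is in house 3 (clue 6).
The person with the sapphire is in house 2 (clue 8).
From clue 9, the person in the purple house must be in house 1.
House 2's color must be brown (nothing else left).
House 4 color: only teal fits.
That leaves topaz as the gemstone for house 4.
House 1 gemstone: only opal fits.
So: house 1 = juice/purple/opal/German, house 2 = water/brown/sapphire/Brit, house 3 = soda/yellow/pearl/Swede, house 4 = wine/teal/topaz/Canadian.

2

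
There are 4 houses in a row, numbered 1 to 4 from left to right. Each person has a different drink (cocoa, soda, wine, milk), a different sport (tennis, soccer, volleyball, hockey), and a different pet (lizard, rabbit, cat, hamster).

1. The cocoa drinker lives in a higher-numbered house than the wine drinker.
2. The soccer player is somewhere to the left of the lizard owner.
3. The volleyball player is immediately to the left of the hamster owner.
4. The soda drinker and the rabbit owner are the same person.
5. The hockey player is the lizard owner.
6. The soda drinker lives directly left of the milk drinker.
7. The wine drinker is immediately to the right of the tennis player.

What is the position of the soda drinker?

That leaves soda as the drink for house 1.
The only sport still possible for house 4 is hockey.
Clue 4: the rabbit owner is in house 1.
Clue 5 places the lizard owner in house 4.
By clue 6, the milk drinker is in house 2.
The only drink still possible for house 4 is cocoa.
Clue 7 places the tennis player in house 2.
House 3's drink must be wine (nothing else left).
House 1 sport: only volleyball fits.
The only sport still possible for house 3 is soccer.
From clue 3, the hamster owner must be in house 2.
That leaves cat as the pet for house 3.
So: house 1 = soda/volleyball/rabbit, house 2 = milk/tennis/hamster, house 3 = wine/soccer/cat, house 4 = cocoa/hockey/lizard.

1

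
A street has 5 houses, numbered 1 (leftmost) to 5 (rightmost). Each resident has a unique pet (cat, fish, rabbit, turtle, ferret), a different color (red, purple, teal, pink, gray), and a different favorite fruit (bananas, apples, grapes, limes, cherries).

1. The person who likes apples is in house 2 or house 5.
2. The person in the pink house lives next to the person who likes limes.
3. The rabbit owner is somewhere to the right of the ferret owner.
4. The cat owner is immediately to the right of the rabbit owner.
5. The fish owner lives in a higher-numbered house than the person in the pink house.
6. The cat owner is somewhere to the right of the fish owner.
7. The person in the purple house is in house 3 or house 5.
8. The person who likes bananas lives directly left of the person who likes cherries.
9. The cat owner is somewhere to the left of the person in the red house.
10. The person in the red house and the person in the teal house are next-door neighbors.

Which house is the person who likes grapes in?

1

The only pet still possible for house 5 is turtle.
The only pet still possible for house 1 is ferret.
So house 4 gets cat for pet.
The rabbit owner is in house 3 (clue 4).
From clue 9, the person in the red house must be in house 5.
From clue 10, the person in the teal house must be in house 4.
So house 2 gets fish for pet.
The only color still possible for house 3 is purple.
The person in the pink house is in house 1 (clue 5).
That leaves gray as the color for house 2.
The person who likes limes is in house 2 (clue 2).
House 1's favorite fruit must be grapes (nothing else left).
So house 3 gets bananas for favorite fruit.
House 4 favorite fruit: only cherries fits.
House 5's favorite fruit must be apples (nothing else left).
So: house 1 = ferret/pink/grapes, house 2 = fish/gray/limes, house 3 = rabbit/purple/bananas, house 4 = cat/teal/cherries, house 5 = turtle/red/apples.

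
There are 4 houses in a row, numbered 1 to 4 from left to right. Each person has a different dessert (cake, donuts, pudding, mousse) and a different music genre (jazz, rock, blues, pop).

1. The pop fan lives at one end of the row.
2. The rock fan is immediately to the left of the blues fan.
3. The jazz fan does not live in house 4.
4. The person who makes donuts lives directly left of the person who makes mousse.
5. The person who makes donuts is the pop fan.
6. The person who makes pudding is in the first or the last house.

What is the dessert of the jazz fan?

From clue 5, the person who makes donuts must be in house 1.
The pop fan is in house 1 (clue 5).
The only dessert still possible for house 4 is pudding.
That leaves blues as the music genre for house 4.
Clue 2: the rock fan is in house 3.
The person who makes mousse is in house 2 (clue 4).
So house 3 gets cake for dessert.
So house 2 gets jazz for music genre.
So: house 1 = donuts/pop, house 2 = mousse/jazz, house 3 = cake/rock, house 4 = pudding/blues.

mousse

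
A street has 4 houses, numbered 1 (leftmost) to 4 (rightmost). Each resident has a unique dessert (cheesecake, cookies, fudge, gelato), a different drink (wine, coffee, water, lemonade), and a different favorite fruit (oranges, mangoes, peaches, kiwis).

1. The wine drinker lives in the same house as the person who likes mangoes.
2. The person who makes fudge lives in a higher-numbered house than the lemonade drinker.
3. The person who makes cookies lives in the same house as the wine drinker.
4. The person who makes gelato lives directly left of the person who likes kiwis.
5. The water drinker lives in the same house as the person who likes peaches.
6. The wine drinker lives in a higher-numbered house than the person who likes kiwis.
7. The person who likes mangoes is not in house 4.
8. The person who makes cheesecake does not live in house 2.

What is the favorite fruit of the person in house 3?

Clue 1: the wine drinker is in house 3.
Clue 1: the person who likes mangoes is in house 3.
Clue 3 places the person who makes cookies in house 3.
From clue 6, the person who likes kiwis must be in house 2.
Clue 4 places the person who makes gelato in house 1.
House 2 dessert: only fudge fits.
That leaves cheesecake as the dessert for house 4.
From clue 2, the lemonade drinker must be in house 1.
House 2 drink: only coffee fits.
That leaves water as the drink for house 4.
Clue 5: the person who likes peaches is in house 4.
So house 1 gets oranges for favorite fruit.
So: house 1 = gelato/lemonade/oranges, house 2 = fudge/coffee/kiwis, house 3 = cookies/wine/mangoes, house 4 = cheesecake/water/peaches.

mangoes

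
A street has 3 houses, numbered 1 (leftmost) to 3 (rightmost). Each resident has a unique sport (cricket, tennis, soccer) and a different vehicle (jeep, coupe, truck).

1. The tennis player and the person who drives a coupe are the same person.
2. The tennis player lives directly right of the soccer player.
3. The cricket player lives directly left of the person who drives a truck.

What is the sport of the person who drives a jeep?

House 3's sport must be tennis (nothing else left).
From clue 1, the person who drives a coupe must be in house 3.
The soccer player is in house 2 (clue 2).
So house 1 gets cricket for sport.
So house 1 gets jeep for vehicle.
So house 2 gets truck for vehicle.
So: house 1 = cricket/jeep, house 2 = soccer/truck, house 3 = tennis/coupe.

cricket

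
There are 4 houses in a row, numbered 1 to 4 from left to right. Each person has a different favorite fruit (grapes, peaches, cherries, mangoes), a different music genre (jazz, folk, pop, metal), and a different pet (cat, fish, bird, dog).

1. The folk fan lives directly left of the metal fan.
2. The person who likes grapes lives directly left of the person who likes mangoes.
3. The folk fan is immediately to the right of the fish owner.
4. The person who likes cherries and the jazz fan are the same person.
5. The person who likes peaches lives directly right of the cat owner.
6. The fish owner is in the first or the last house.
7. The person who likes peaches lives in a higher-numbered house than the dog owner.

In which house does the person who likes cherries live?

1

The fish owner is in house 1 (clue 6).
House 4's pet must be bird (nothing else left).
By clue 3, the folk fan is in house 2.
Clue 1 places the metal fan in house 3.
The person who likes cherries is narrowed to house 1 or 4; consider each.
Placing it in house 4 leads to a contradiction, so it's in house 1.
From clue 4, the jazz fan must be in house 1.
House 4 music genre: only pop fits.
House 2's favorite fruit must be grapes (nothing else left).
The person who likes mangoes is in house 3 (clue 2).
House 4 favorite fruit: only peaches fits.
The cat owner is in house 3 (clue 5).
The only pet still possible for house 2 is dog.
So: house 1 = cherries/jazz/fish, house 2 = grapes/folk/dog, house 3 = mangoes/metal/cat, house 4 = peaches/pop/bird.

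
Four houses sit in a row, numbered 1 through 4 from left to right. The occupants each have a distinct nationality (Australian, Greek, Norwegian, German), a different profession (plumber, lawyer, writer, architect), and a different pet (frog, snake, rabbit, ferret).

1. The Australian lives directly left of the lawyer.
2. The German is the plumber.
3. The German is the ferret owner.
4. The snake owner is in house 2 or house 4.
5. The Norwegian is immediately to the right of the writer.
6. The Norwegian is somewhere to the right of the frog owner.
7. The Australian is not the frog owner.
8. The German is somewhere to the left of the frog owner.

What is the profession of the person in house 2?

architect

The German is narrowed to house 1 or 2; consider each.
Placing it in house 2 leads to a contradiction, so it's in house 1.
By clue 2, the plumber is in house 1.
Clue 3 places the ferret owner in house 1.
The Australian is narrowed to house 2 or 3; consider each.
Placing it in house 2 leads to a contradiction, so it's in house 3.
Clue 1 places the lawyer in house 4.
By clue 7, the frog owner is in house 2.
That leaves Greek as the nationality for house 2.
The only nationality still possible for house 4 is Norwegian.
So house 3 gets rabbit for pet.
The only pet still possible for house 4 is snake.
Clue 5: the writer is in house 3.
The only profession still possible for house 2 is architect.
So: house 1 = German/plumber/ferret, house 2 = Greek/architect/frog, house 3 = Australian/writer/rabbit, house 4 = Norwegian/lawyer/snake.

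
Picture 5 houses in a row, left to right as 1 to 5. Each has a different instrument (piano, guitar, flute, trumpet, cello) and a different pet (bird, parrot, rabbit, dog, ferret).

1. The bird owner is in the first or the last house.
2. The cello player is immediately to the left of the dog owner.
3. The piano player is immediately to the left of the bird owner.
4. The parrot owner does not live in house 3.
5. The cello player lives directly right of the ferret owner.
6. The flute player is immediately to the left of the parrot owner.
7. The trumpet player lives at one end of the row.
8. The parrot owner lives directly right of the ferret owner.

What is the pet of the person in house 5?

Clue 3 places the piano player in house 4.
From clue 3, the bird owner must be in house 5.
By clue 5, the cello player is in house 2.
From clue 5, the ferret owner must be in house 1.
By clue 8, the parrot owner is in house 2.
Clue 2 places the dog owner in house 3.
The flute player is in house 1 (clue 6).
So house 3 gets guitar for instrument.
So house 5 gets trumpet for instrument.
That leaves rabbit as the pet for house 4.
So: house 1 = flute/ferret, house 2 = cello/parrot, house 3 = guitar/dog, house 4 = piano/rabbit, house 5 = trumpet/bird.

bird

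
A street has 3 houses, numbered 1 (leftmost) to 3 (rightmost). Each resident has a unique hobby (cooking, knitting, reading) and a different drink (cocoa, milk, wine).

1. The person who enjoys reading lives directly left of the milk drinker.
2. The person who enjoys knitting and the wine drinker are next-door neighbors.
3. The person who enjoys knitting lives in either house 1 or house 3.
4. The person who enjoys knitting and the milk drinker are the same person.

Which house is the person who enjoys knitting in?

3

From clue 4, the person who enjoys knitting must be in house 3.
Clue 4 places the milk drinker in house 3.
The person who enjoys reading is in house 2 (clue 1).
Clue 2: the wine drinker is in house 2.
House 1 hobby: only cooking fits.
So house 1 gets cocoa for drink.
So: house 1 = cooking/cocoa, house 2 = reading/wine, house 3 = knitting/milk.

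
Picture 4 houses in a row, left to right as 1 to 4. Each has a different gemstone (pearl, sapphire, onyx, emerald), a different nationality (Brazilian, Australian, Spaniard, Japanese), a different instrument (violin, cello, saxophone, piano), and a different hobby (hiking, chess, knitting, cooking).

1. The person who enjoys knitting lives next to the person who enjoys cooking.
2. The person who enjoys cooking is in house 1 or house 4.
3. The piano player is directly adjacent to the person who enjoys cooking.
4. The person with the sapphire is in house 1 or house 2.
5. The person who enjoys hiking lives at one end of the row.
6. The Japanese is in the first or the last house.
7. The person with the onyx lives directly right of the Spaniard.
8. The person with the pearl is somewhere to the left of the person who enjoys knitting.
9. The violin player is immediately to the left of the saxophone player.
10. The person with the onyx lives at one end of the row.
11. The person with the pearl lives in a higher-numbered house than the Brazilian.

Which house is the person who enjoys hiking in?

Clue 10: the person with the onyx is in house 4.
Clue 7: the Spaniard is in house 3.
From clue 8, the person with the pearl must be in house 2.
Clue 8: the person who enjoys knitting is in house 3.
From clue 11, the Brazilian must be in house 1.
The only gemstone still possible for house 1 is sapphire.
House 3's gemstone must be emerald (nothing else left).
House 2's nationality must be Australian (nothing else left).
So house 4 gets Japanese for nationality.
House 2's hobby must be chess (nothing else left).
The person who enjoys cooking is in house 4 (clue 1).
Clue 3 places the piano player in house 3.
House 1 hobby: only hiking fits.
Clue 9: the violin player is in house 1.
Clue 9: the saxophone player is in house 2.
The only instrument still possible for house 4 is cello.
So: house 1 = sapphire/Brazilian/violin/hiking, house 2 = pearl/Australian/saxophone/chess, house 3 = emerald/Spaniard/piano/knitting, house 4 = onyx/Japanese/cello/cooking.

1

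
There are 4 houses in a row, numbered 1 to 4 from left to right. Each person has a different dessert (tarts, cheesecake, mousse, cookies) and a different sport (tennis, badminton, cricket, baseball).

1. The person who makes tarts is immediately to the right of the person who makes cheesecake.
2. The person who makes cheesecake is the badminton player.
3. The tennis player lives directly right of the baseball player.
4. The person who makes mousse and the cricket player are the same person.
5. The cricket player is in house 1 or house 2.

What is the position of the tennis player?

House 4 sport: only tennis fits.
Clue 3 places the baseball player in house 3.
So house 4 gets cookies for dessert.
House 3's dessert must be tarts (nothing else left).
Clue 1 places the person who makes cheesecake in house 2.
From clue 2, the badminton player must be in house 2.
House 1's dessert must be mousse (nothing else left).
That leaves cricket as the sport for house 1.
So: house 1 = mousse/cricket, house 2 = cheesecake/badminton, house 3 = tarts/baseball, house 4 = cookies/tennis.

4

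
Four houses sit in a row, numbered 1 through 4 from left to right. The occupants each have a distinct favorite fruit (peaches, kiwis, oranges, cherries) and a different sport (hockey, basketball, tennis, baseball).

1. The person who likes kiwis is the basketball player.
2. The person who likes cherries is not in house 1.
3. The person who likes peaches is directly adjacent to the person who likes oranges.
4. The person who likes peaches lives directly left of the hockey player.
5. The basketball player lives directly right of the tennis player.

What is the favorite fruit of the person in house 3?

cherries

The person who likes cherries is narrowed to house 2 or 3 or 4; consider each.
Placing it in house 2 and house 4 leads to a contradiction, so it's in house 3.
House 4's favorite fruit must be kiwis (nothing else left).
By clue 1, the basketball player is in house 4.
Clue 5: the tennis player is in house 3.
That leaves baseball as the sport for house 1.
The only sport still possible for house 2 is hockey.
Clue 4 places the person who likes peaches in house 1.
House 2 favorite fruit: only oranges fits.
So: house 1 = peaches/baseball, house 2 = oranges/hockey, house 3 = cherries/tennis, house 4 = kiwis/basketball.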